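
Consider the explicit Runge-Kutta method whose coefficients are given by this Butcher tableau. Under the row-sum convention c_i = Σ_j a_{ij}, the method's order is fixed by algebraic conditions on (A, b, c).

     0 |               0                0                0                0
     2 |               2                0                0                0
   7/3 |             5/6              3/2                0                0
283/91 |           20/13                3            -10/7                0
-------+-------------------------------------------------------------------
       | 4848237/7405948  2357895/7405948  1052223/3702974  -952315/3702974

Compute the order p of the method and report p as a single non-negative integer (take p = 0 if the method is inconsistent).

b = (4848237/7405948, 2357895/7405948, 1052223/3702974, -952315/3702974)
c = (0, 2, 7/3, 283/91)
Ac = (0, 0, 3, 8/3)
Σ b_i: 4848237/7405948·1 + 2357895/7405948·1 + 1052223/3702974·1 + (-952315/3702974)·1 = 1 ✓
b·c: 2357895/7405948·2 + 1052223/3702974·7/3 + (-952315/3702974)·283/91 = 1/2 ✓
b·c²: 2357895/7405948·4 + 1052223/3702974·49/9 + (-952315/3702974)·80089/8281 = 1/3 ✓
b·Ac: 1052223/3702974·3 + (-952315/3702974)·8/3 = 1/6 ✓
b·c³: 2357895/7405948·8 + 1052223/3702974·343/27 + (-952315/3702974)·22665187/753571 = -2393162846/1516367853 ≠ 1/4 ⇒ order 3.
b·(c∘Ac): 1052223/3702974·7 + (-952315/3702974)·2264/273 = -1596077/11108922 ≠ 1/8
b·Ac²: 1052223/3702974·6 + (-952315/3702974)·38/9 = 10316036/16663383 ≠ 1/12
b·A²c: (-952315/3702974)·(-30/7) = 2040675/1851487 ≠ 1/24

3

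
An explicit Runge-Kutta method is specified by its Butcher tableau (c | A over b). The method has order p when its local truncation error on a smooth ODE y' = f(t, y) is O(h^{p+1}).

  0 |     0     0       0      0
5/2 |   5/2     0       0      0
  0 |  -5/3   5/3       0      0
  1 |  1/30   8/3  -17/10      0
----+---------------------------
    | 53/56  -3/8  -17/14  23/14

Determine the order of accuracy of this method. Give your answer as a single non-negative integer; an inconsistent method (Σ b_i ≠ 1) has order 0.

1

b = (53/56, -3/8, -17/14, 23/14)
c = (0, 5/2, 0, 1)
Ac = (0, 0, 25/6, 20/3)
Σ b_i: 53/56·1 + (-3/8)·1 + (-17/14)·1 + 23/14·1 = 1 ✓
b·c: (-3/8)·5/2 + 23/14·1 = 79/112 ≠ 1/2 ⇒ order 1.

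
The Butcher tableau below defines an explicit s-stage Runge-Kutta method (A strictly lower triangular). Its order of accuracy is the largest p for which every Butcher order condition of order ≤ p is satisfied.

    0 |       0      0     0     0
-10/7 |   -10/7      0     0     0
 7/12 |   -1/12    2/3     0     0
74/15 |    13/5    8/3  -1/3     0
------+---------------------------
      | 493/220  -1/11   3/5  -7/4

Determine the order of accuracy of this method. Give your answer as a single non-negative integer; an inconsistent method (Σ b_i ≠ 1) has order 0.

b = (493/220, -1/11, 3/5, -7/4)
c = (0, -10/7, 7/12, 74/15)
Ac = (0, 0, -20/21, -1009/252)
Σ b_i: 493/220·1 + (-1/11)·1 + 3/5·1 + (-7/4)·1 = 1 ✓
b·c: (-1/11)·(-10/7) + 3/5·7/12 + (-7/4)·74/15 = -37669/4620 ≠ 1/2 ⇒ order 1.

1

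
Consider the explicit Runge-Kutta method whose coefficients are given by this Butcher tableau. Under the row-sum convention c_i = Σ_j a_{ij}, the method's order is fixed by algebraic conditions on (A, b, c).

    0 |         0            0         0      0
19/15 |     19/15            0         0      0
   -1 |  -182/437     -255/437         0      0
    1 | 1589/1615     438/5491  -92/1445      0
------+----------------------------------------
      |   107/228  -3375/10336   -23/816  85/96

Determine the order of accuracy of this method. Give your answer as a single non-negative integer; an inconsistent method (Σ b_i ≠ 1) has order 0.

b = (107/228, -3375/10336, -23/816, 85/96)
c = (0, 19/15, -1, 1)
Ac = (0, 0, -17/23, 14/85)
Σ b_i: 107/228·1 + (-3375/10336)·1 + (-23/816)·1 + 85/96·1 = 1 ✓
b·c: (-3375/10336)·19/15 + (-23/816)·(-1) + 85/96·1 = 1/2 ✓
b·c²: (-3375/10336)·361/225 + (-23/816)·1 + 85/96·1 = 1/3 ✓
b·Ac: (-23/816)·(-17/23) + 85/96·14/85 = 1/6 ✓
b·c³: (-3375/10336)·6859/3375 + (-23/816)·(-1) + 85/96·1 = 1/4 ✓
b·(c∘Ac): (-23/816)·17/23 + 85/96·14/85 = 1/8 ✓
b·Ac²: (-23/816)·(-323/345) + 85/96·82/1275 = 1/12 ✓
b·A²c: 85/96·4/85 = 1/24 ✓; 4 stages ⇒ order 4.

4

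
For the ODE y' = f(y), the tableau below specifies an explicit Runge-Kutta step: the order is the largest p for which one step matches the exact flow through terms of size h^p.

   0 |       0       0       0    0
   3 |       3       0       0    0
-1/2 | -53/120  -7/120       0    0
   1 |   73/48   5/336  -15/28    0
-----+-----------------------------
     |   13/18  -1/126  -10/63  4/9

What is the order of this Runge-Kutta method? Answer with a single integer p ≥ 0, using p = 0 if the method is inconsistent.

4

b = (13/18, -1/126, -10/63, 4/9)
c = (0, 3, -1/2, 1)
Ac = (0, 0, -7/40, 5/16)
Σ b_i: 13/18·1 + (-1/126)·1 + (-10/63)·1 + 4/9·1 = 1 ✓
b·c: (-1/126)·3 + (-10/63)·(-1/2) + 4/9·1 = 1/2 ✓
b·c²: (-1/126)·9 + (-10/63)·1/4 + 4/9·1 = 1/3 ✓
b·Ac: (-10/63)·(-7/40) + 4/9·5/16 = 1/6 ✓
b·c³: (-1/126)·27 + (-10/63)·(-1/8) + 4/9·1 = 1/4 ✓
b·(c∘Ac): (-10/63)·7/80 + 4/9·5/16 = 1/8 ✓
b·Ac²: (-10/63)·(-21/40) = 1/12 ✓
b·A²c: 4/9·3/32 = 1/24 ✓; 4 stages ⇒ order 4.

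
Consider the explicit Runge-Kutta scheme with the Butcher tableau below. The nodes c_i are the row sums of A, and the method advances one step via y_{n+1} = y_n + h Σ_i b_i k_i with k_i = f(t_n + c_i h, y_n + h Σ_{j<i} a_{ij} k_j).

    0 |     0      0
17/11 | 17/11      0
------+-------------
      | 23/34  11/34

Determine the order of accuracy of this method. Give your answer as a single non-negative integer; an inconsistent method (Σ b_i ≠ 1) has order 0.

2

b = (23/34, 11/34)
c = (0, 17/11)
Σ b_i: 23/34·1 + 11/34·1 = 1 ✓
b·c: 11/34·17/11 = 1/2 ✓; 2 stages ⇒ order 2.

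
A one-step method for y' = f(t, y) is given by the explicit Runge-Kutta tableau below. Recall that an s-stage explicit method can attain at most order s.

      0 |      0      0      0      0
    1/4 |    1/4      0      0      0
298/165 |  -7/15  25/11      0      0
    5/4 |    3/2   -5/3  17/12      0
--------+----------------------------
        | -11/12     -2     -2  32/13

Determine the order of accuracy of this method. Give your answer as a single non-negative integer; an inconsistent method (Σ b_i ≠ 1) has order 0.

b = (-11/12, -2, -2, 32/13)
c = (0, 1/4, 298/165, 5/4)
Ac = (0, 0, 25/44, 4241/1980)
Σ b_i: (-11/12)·1 + (-2)·1 + (-2)·1 + 32/13·1 = -383/156 ≠ 1 ⇒ order 0.

0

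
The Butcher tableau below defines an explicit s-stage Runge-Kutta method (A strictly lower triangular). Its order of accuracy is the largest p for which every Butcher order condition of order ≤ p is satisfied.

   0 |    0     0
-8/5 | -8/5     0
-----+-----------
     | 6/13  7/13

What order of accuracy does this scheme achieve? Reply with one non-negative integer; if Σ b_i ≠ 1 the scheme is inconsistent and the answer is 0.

b = (6/13, 7/13)
c = (0, -8/5)
Σ b_i: 6/13·1 + 7/13·1 = 1 ✓
b·c: 7/13·(-8/5) = -56/65 ≠ 1/2 ⇒ order 1.

1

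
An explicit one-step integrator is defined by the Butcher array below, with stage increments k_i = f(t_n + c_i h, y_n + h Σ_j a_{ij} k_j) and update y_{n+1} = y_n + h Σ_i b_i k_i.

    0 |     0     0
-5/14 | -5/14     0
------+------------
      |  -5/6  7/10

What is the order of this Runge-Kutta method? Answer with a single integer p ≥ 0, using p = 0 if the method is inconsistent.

b = (-5/6, 7/10)
c = (0, -5/14)
Σ b_i: (-5/6)·1 + 7/10·1 = -2/15 ≠ 1 ⇒ order 0.

0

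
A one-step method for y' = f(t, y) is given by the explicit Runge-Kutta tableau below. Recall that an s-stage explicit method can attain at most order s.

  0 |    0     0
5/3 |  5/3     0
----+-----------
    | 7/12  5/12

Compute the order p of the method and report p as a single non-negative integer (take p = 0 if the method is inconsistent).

b = (7/12, 5/12)
c = (0, 5/3)
Σ b_i: 7/12·1 + 5/12·1 = 1 ✓
b·c: 5/12·5/3 = 25/36 ≠ 1/2 ⇒ order 1.

1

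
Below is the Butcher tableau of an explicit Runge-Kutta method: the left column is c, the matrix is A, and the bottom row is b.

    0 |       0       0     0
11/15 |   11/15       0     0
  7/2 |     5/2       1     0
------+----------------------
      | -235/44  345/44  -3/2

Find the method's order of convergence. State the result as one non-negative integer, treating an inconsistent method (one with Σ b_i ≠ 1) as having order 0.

b = (-235/44, 345/44, -3/2)
c = (0, 11/15, 7/2)
Ac = (0, 0, 11/15)
Σ b_i: (-235/44)·1 + 345/44·1 + (-3/2)·1 = 1 ✓
b·c: 345/44·11/15 + (-3/2)·7/2 = 1/2 ✓
b·c²: 345/44·121/225 + (-3/2)·49/4 = -1699/120 ≠ 1/3 ⇒ order 2.
b·Ac: (-3/2)·11/15 = -11/10 ≠ 1/6

2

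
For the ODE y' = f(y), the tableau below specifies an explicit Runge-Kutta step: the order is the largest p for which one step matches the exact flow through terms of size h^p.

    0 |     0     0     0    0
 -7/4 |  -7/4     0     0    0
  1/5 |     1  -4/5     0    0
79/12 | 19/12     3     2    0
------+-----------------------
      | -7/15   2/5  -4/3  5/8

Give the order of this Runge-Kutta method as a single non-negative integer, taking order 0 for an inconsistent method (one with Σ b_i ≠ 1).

0

b = (-7/15, 2/5, -4/3, 5/8)
c = (0, -7/4, 1/5, 79/12)
Ac = (0, 0, 7/5, -97/20)
Σ b_i: (-7/15)·1 + 2/5·1 + (-4/3)·1 + 5/8·1 = -31/40 ≠ 1 ⇒ order 0.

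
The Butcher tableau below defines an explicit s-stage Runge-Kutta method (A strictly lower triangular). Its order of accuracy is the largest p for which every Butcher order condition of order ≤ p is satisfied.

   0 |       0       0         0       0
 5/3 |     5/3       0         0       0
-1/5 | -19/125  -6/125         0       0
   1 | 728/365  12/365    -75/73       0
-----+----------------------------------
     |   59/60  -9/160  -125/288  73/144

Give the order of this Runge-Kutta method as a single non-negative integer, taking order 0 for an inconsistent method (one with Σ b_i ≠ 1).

b = (59/60, -9/160, -125/288, 73/144)
c = (0, 5/3, -1/5, 1)
Ac = (0, 0, -2/25, 19/73)
Σ b_i: 59/60·1 + (-9/160)·1 + (-125/288)·1 + 73/144·1 = 1 ✓
b·c: (-9/160)·5/3 + (-125/288)·(-1/5) + 73/144·1 = 1/2 ✓
b·c²: (-9/160)·25/9 + (-125/288)·1/25 + 73/144·1 = 1/3 ✓
b·Ac: (-125/288)·(-2/25) + 73/144·19/73 = 1/6 ✓
b·c³: (-9/160)·125/27 + (-125/288)·(-1/125) + 73/144·1 = 1/4 ✓
b·(c∘Ac): (-125/288)·2/125 + 73/144·19/73 = 1/8 ✓
b·Ac²: (-125/288)·(-2/15) + 73/144·11/219 = 1/12 ✓
b·A²c: 73/144·6/73 = 1/24 ✓; 4 stages ⇒ order 4.

4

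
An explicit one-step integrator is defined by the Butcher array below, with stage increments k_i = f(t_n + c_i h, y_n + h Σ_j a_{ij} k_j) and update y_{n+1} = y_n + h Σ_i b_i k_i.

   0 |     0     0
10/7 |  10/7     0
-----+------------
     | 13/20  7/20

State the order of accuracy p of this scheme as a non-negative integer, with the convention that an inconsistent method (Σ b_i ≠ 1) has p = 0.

2

b = (13/20, 7/20)
c = (0, 10/7)
Σ b_i: 13/20·1 + 7/20·1 = 1 ✓
b·c: 7/20·10/7 = 1/2 ✓; 2 stages ⇒ order 2.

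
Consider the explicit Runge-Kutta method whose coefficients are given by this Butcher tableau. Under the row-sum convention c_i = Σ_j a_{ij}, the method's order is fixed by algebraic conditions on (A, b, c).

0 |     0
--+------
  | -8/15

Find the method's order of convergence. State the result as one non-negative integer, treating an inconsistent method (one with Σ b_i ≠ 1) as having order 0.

0

b = (-8/15)
c = (0)
Σ b_i: (-8/15)·1 = -8/15 ≠ 1 ⇒ order 0.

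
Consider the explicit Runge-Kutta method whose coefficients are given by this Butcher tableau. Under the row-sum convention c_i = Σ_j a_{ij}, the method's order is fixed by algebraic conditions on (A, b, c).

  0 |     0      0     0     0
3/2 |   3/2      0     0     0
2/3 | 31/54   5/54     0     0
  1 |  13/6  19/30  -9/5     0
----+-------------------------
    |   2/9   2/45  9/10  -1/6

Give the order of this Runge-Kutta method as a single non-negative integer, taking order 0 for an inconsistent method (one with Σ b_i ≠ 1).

b = (2/9, 2/45, 9/10, -1/6)
c = (0, 3/2, 2/3, 1)
Ac = (0, 0, 5/36, -1/4)
Σ b_i: 2/9·1 + 2/45·1 + 9/10·1 + (-1/6)·1 = 1 ✓
b·c: 2/45·3/2 + 9/10·2/3 + (-1/6)·1 = 1/2 ✓
b·c²: 2/45·9/4 + 9/10·4/9 + (-1/6)·1 = 1/3 ✓
b·Ac: 9/10·5/36 + (-1/6)·(-1/4) = 1/6 ✓
b·c³: 2/45·27/8 + 9/10·8/27 + (-1/6)·1 = 1/4 ✓
b·(c∘Ac): 9/10·5/54 + (-1/6)·(-1/4) = 1/8 ✓
b·Ac²: 9/10·5/24 + (-1/6)·5/8 = 1/12 ✓
b·A²c: (-1/6)·(-1/4) = 1/24 ✓; 4 stages ⇒ order 4.

4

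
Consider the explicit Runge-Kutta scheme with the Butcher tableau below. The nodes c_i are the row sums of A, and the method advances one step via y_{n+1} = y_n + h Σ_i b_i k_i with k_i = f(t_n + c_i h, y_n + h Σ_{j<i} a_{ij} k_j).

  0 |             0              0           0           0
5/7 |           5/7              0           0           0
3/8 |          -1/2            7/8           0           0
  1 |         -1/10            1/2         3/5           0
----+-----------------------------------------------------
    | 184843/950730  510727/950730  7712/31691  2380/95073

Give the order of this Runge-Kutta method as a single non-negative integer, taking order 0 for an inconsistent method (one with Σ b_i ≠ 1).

b = (184843/950730, 510727/950730, 7712/31691, 2380/95073)
c = (0, 5/7, 3/8, 1)
Ac = (0, 0, 5/8, 163/280)
Σ b_i: 184843/950730·1 + 510727/950730·1 + 7712/31691·1 + 2380/95073·1 = 1 ✓
b·c: 510727/950730·5/7 + 7712/31691·3/8 + 2380/95073·1 = 1/2 ✓
b·c²: 510727/950730·25/49 + 7712/31691·9/64 + 2380/95073·1 = 1/3 ✓
b·Ac: 7712/31691·5/8 + 2380/95073·163/280 = 1/6 ✓
b·c³: 510727/950730·125/343 + 7712/31691·27/512 + 2380/95073·1 = 118467/507056 ≠ 1/4 ⇒ order 3.
b·(c∘Ac): 7712/31691·15/64 + 2380/95073·163/280 = 6808/95073 ≠ 1/8
b·Ac²: 7712/31691·25/56 + 2380/95073·5323/15680 = 1247291/10648176 ≠ 1/12
b·A²c: 2380/95073·3/8 = 595/63382 ≠ 1/24

3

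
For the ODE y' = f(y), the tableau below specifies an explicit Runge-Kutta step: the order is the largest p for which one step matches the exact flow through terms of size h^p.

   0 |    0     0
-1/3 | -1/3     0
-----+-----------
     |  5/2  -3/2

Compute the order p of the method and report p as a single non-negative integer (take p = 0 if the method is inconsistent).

b = (5/2, -3/2)
c = (0, -1/3)
Σ b_i: 5/2·1 + (-3/2)·1 = 1 ✓
b·c: (-3/2)·(-1/3) = 1/2 ✓; 2 stages ⇒ order 2.

2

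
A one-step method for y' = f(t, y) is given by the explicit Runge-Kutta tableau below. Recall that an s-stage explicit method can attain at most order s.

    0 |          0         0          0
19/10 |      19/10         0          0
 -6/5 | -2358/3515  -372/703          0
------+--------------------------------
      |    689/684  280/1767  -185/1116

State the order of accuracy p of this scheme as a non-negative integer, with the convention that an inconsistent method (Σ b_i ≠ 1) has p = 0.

3

b = (689/684, 280/1767, -185/1116)
c = (0, 19/10, -6/5)
Ac = (0, 0, -186/185)
Σ b_i: 689/684·1 + 280/1767·1 + (-185/1116)·1 = 1 ✓
b·c: 280/1767·19/10 + (-185/1116)·(-6/5) = 1/2 ✓
b·c²: 280/1767·361/100 + (-185/1116)·36/25 = 1/3 ✓
b·Ac: (-185/1116)·(-186/185) = 1/6 ✓; 3 stages ⇒ order 3.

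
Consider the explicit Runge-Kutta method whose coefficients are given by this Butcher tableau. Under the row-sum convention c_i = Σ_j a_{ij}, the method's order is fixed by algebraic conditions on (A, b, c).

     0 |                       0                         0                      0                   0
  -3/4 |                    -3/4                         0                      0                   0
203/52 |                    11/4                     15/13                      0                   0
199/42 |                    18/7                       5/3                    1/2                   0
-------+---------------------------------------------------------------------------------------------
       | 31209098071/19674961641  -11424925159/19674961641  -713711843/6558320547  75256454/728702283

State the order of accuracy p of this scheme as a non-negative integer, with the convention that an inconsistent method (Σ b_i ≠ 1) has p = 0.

3

b = (31209098071/19674961641, -11424925159/19674961641, -713711843/6558320547, 75256454/728702283)
c = (0, -3/4, 203/52, 199/42)
Ac = (0, 0, -45/52, 73/104)
Σ b_i: 31209098071/19674961641·1 + (-11424925159/19674961641)·1 + (-713711843/6558320547)·1 + 75256454/728702283·1 = 1 ✓
b·c: (-11424925159/19674961641)·(-3/4) + (-713711843/6558320547)·203/52 + 75256454/728702283·199/42 = 1/2 ✓
b·c²: (-11424925159/19674961641)·9/16 + (-713711843/6558320547)·41209/2704 + 75256454/728702283·39601/1764 = 1/3 ✓
b·Ac: (-713711843/6558320547)·(-45/52) + 75256454/728702283·73/104 = 1/6 ✓
b·c³: (-11424925159/19674961641)·(-27/64) + (-713711843/6558320547)·8365427/140608 + 75256454/728702283·7880599/74088 = 272463122691965/57293488298592 ≠ 1/4 ⇒ order 3.
b·(c∘Ac): (-713711843/6558320547)·(-9135/2704) + 75256454/728702283·14527/4368 = 24873224453/34977709584 ≠ 1/8
b·Ac²: (-713711843/6558320547)·135/208 + 75256454/728702283·46279/5408 = 30811978999/37892518716 ≠ 1/12
b·A²c: 75256454/728702283·(-45/104) = -43417185/971603044 ≠ 1/24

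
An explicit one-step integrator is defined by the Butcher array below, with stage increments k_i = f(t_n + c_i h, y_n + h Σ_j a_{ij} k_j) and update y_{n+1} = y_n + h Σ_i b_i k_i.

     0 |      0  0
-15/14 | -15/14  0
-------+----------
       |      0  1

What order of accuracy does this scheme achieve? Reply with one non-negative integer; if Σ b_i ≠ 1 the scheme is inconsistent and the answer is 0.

1

b = (0, 1)
c = (0, -15/14)
Σ b_i: 1·1 = 1 ✓
b·c: 1·(-15/14) = -15/14 ≠ 1/2 ⇒ order 1.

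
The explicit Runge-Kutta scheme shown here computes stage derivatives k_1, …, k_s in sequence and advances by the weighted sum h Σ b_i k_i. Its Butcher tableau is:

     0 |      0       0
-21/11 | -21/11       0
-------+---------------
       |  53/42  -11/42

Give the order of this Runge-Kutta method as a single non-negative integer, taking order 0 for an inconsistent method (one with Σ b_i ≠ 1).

2

b = (53/42, -11/42)
c = (0, -21/11)
Σ b_i: 53/42·1 + (-11/42)·1 = 1 ✓
b·c: (-11/42)·(-21/11) = 1/2 ✓; 2 stages ⇒ order 2.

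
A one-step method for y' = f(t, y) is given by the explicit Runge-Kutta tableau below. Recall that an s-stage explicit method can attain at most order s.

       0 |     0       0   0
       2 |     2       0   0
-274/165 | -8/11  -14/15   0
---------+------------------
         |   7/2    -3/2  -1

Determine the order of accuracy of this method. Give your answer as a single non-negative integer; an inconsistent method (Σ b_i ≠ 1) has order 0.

b = (7/2, -3/2, -1)
c = (0, 2, -274/165)
Ac = (0, 0, -28/15)
Σ b_i: 7/2·1 + (-3/2)·1 + (-1)·1 = 1 ✓
b·c: (-3/2)·2 + (-1)·(-274/165) = -221/165 ≠ 1/2 ⇒ order 1.

1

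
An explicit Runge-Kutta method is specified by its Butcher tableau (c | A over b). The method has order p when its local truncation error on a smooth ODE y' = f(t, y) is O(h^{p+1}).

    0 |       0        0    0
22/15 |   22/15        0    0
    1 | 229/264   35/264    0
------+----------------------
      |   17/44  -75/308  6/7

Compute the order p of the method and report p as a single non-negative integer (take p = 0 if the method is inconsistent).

3

b = (17/44, -75/308, 6/7)
c = (0, 22/15, 1)
Ac = (0, 0, 7/36)
Σ b_i: 17/44·1 + (-75/308)·1 + 6/7·1 = 1 ✓
b·c: (-75/308)·22/15 + 6/7·1 = 1/2 ✓
b·c²: (-75/308)·484/225 + 6/7·1 = 1/3 ✓
b·Ac: 6/7·7/36 = 1/6 ✓; 3 stages ⇒ order 3.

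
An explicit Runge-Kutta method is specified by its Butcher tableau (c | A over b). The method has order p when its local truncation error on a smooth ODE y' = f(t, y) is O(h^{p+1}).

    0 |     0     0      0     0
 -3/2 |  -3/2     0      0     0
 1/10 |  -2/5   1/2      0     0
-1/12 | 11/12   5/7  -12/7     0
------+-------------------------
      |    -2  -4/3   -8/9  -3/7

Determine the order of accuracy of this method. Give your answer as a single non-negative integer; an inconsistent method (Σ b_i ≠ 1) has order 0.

b = (-2, -4/3, -8/9, -3/7)
c = (0, -3/2, 1/10, -1/12)
Ac = (0, 0, -3/4, -87/70)
Σ b_i: (-2)·1 + (-4/3)·1 + (-8/9)·1 + (-3/7)·1 = -293/63 ≠ 1 ⇒ order 0.

0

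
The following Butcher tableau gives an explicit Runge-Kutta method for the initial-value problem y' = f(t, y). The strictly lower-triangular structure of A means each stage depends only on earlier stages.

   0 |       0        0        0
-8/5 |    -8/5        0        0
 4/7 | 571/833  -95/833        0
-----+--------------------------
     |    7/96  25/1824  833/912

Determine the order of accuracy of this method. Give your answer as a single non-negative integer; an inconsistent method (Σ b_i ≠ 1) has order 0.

b = (7/96, 25/1824, 833/912)
c = (0, -8/5, 4/7)
Ac = (0, 0, 152/833)
Σ b_i: 7/96·1 + 25/1824·1 + 833/912·1 = 1 ✓
b·c: 25/1824·(-8/5) + 833/912·4/7 = 1/2 ✓
b·c²: 25/1824·64/25 + 833/912·16/49 = 1/3 ✓
b·Ac: 833/912·152/833 = 1/6 ✓; 3 stages ⇒ order 3.

3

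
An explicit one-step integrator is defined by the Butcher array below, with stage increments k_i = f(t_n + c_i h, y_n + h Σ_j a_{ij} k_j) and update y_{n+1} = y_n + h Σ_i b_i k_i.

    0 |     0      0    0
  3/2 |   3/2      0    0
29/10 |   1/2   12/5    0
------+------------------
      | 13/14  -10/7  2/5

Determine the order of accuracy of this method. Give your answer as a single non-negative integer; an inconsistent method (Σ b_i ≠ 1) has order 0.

0

b = (13/14, -10/7, 2/5)
c = (0, 3/2, 29/10)
Ac = (0, 0, 18/5)
Σ b_i: 13/14·1 + (-10/7)·1 + 2/5·1 = -1/10 ≠ 1 ⇒ order 0.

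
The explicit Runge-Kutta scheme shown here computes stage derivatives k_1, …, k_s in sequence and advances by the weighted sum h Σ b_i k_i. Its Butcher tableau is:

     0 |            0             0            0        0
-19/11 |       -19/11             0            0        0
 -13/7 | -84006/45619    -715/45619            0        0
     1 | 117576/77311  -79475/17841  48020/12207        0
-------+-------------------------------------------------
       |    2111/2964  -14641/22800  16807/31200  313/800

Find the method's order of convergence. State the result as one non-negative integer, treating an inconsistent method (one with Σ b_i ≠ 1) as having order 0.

b = (2111/2964, -14641/22800, 16807/31200, 313/800)
c = (0, -19/11, -13/7, 1)
Ac = (0, 0, 65/2401, 365/939)
Σ b_i: 2111/2964·1 + (-14641/22800)·1 + 16807/31200·1 + 313/800·1 = 1 ✓
b·c: (-14641/22800)·(-19/11) + 16807/31200·(-13/7) + 313/800·1 = 1/2 ✓
b·c²: (-14641/22800)·361/121 + 16807/31200·169/49 + 313/800·1 = 1/3 ✓
b·Ac: 16807/31200·65/2401 + 313/800·365/939 = 1/6 ✓
b·c³: (-14641/22800)·(-6859/1331) + 16807/31200·(-2197/343) + 313/800·1 = 1/4 ✓
b·(c∘Ac): 16807/31200·(-845/16807) + 313/800·365/939 = 1/8 ✓
b·Ac²: 16807/31200·(-1235/26411) + 313/800·955/3443 = 1/12 ✓
b·A²c: 313/800·100/939 = 1/24 ✓; 4 stages ⇒ order 4.

4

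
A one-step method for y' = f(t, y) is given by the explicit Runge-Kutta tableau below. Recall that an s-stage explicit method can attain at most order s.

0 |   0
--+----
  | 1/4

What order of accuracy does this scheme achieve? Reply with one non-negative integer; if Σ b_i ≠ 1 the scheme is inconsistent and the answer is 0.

0

b = (1/4)
c = (0)
Σ b_i: 1/4·1 = 1/4 ≠ 1 ⇒ order 0.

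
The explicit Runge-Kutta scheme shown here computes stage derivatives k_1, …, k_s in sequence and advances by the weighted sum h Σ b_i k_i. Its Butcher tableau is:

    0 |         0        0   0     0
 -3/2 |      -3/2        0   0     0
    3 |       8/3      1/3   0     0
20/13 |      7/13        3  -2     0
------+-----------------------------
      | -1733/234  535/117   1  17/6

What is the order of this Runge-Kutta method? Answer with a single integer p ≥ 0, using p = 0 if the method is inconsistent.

2

b = (-1733/234, 535/117, 1, 17/6)
c = (0, -3/2, 3, 20/13)
Ac = (0, 0, -1/2, -21/2)
Σ b_i: (-1733/234)·1 + 535/117·1 + 1·1 + 17/6·1 = 1 ✓
b·c: 535/117·(-3/2) + 1·3 + 17/6·20/13 = 1/2 ✓
b·c²: 535/117·9/4 + 1·9 + 17/6·400/169 = 52717/2028 ≠ 1/3 ⇒ order 2.
b·Ac: 1·(-1/2) + 17/6·(-21/2) = -121/4 ≠ 1/6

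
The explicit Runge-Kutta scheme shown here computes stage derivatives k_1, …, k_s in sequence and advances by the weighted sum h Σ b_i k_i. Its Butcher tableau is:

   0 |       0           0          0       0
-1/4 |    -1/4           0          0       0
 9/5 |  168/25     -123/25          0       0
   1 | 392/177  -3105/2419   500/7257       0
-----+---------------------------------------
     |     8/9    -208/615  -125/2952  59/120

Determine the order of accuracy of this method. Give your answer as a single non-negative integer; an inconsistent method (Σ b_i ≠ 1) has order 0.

4

b = (8/9, -208/615, -125/2952, 59/120)
c = (0, -1/4, 9/5, 1)
Ac = (0, 0, 123/100, 105/236)
Σ b_i: 8/9·1 + (-208/615)·1 + (-125/2952)·1 + 59/120·1 = 1 ✓
b·c: (-208/615)·(-1/4) + (-125/2952)·9/5 + 59/120·1 = 1/2 ✓
b·c²: (-208/615)·1/16 + (-125/2952)·81/25 + 59/120·1 = 1/3 ✓
b·Ac: (-125/2952)·123/100 + 59/120·105/236 = 1/6 ✓
b·c³: (-208/615)·(-1/64) + (-125/2952)·729/125 + 59/120·1 = 1/4 ✓
b·(c∘Ac): (-125/2952)·1107/500 + 59/120·105/236 = 1/8 ✓
b·Ac²: (-125/2952)·(-123/400) + 59/120·135/944 = 1/12 ✓
b·A²c: 59/120·5/59 = 1/24 ✓; 4 stages ⇒ order 4.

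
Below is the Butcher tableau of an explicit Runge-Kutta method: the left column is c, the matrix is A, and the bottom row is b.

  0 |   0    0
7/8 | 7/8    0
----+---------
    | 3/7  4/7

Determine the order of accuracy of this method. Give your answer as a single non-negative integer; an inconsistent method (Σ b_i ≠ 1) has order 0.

b = (3/7, 4/7)
c = (0, 7/8)
Σ b_i: 3/7·1 + 4/7·1 = 1 ✓
b·c: 4/7·7/8 = 1/2 ✓; 2 stages ⇒ order 2.

2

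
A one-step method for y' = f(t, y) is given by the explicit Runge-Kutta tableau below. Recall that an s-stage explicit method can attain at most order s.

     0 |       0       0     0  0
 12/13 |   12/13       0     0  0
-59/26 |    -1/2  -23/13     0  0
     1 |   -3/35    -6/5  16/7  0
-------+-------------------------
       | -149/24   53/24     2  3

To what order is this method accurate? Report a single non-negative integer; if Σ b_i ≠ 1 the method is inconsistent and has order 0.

2

b = (-149/24, 53/24, 2, 3)
c = (0, 12/13, -59/26, 1)
Ac = (0, 0, -276/169, -2864/455)
Σ b_i: (-149/24)·1 + 53/24·1 + 2·1 + 3·1 = 1 ✓
b·c: 53/24·12/13 + 2·(-59/26) + 3·1 = 1/2 ✓
b·c²: 53/24·144/169 + 2·3481/676 + 3·1 = 5131/338 ≠ 1/3 ⇒ order 2.
b·Ac: 2·(-276/169) + 3·(-2864/455) = -131016/5915 ≠ 1/6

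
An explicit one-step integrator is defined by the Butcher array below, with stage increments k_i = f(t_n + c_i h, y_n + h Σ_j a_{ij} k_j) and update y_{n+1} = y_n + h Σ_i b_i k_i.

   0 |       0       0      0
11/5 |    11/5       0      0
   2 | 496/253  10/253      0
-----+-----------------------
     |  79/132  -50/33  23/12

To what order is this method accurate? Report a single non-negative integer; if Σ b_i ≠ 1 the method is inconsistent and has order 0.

b = (79/132, -50/33, 23/12)
c = (0, 11/5, 2)
Ac = (0, 0, 2/23)
Σ b_i: 79/132·1 + (-50/33)·1 + 23/12·1 = 1 ✓
b·c: (-50/33)·11/5 + 23/12·2 = 1/2 ✓
b·c²: (-50/33)·121/25 + 23/12·4 = 1/3 ✓
b·Ac: 23/12·2/23 = 1/6 ✓; 3 stages ⇒ order 3.

3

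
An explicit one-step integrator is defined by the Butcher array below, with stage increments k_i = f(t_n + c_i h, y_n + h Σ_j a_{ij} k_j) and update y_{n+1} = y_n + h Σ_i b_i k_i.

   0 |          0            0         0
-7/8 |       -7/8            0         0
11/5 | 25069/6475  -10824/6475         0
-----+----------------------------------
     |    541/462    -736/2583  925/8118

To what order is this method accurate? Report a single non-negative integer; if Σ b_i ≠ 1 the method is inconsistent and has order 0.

3

b = (541/462, -736/2583, 925/8118)
c = (0, -7/8, 11/5)
Ac = (0, 0, 1353/925)
Σ b_i: 541/462·1 + (-736/2583)·1 + 925/8118·1 = 1 ✓
b·c: (-736/2583)·(-7/8) + 925/8118·11/5 = 1/2 ✓
b·c²: (-736/2583)·49/64 + 925/8118·121/25 = 1/3 ✓
b·Ac: 925/8118·1353/925 = 1/6 ✓; 3 stages ⇒ order 3.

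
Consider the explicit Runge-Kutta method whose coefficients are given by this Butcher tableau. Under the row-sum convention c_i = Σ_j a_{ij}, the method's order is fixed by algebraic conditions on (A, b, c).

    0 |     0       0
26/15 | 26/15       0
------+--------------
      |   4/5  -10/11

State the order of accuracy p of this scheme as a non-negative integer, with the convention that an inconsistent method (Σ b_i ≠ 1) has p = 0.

0

b = (4/5, -10/11)
c = (0, 26/15)
Σ b_i: 4/5·1 + (-10/11)·1 = -6/55 ≠ 1 ⇒ order 0.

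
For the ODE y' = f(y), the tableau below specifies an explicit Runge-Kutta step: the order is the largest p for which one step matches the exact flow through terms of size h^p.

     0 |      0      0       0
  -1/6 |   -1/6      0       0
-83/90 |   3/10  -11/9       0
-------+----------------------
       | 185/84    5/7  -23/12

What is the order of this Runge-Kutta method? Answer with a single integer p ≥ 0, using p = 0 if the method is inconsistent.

1

b = (185/84, 5/7, -23/12)
c = (0, -1/6, -83/90)
Ac = (0, 0, 11/54)
Σ b_i: 185/84·1 + 5/7·1 + (-23/12)·1 = 1 ✓
b·c: 5/7·(-1/6) + (-23/12)·(-83/90) = 12463/7560 ≠ 1/2 ⇒ order 1.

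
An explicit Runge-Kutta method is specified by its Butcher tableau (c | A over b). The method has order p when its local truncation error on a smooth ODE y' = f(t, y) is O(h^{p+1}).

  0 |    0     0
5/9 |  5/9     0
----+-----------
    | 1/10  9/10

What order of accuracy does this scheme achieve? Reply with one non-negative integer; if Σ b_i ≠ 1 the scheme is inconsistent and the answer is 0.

2

b = (1/10, 9/10)
c = (0, 5/9)
Σ b_i: 1/10·1 + 9/10·1 = 1 ✓
b·c: 9/10·5/9 = 1/2 ✓; 2 stages ⇒ order 2.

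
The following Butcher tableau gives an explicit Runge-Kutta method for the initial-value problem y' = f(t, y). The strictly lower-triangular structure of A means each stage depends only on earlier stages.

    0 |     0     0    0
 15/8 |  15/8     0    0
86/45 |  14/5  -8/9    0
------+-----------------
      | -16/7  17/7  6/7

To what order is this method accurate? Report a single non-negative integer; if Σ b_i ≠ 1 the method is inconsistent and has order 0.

b = (-16/7, 17/7, 6/7)
c = (0, 15/8, 86/45)
Ac = (0, 0, -5/3)
Σ b_i: (-16/7)·1 + 17/7·1 + 6/7·1 = 1 ✓
b·c: 17/7·15/8 + 6/7·86/45 = 743/120 ≠ 1/2 ⇒ order 1.

1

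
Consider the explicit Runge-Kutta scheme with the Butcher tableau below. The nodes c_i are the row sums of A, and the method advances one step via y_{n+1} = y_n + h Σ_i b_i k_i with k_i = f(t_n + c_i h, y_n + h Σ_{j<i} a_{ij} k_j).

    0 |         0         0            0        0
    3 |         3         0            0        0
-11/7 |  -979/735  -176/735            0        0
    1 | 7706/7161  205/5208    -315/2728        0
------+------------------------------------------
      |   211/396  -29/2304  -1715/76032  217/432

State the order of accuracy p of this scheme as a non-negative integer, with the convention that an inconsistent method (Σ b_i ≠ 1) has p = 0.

4

b = (211/396, -29/2304, -1715/76032, 217/432)
c = (0, 3, -11/7, 1)
Ac = (0, 0, -176/245, 65/217)
Σ b_i: 211/396·1 + (-29/2304)·1 + (-1715/76032)·1 + 217/432·1 = 1 ✓
b·c: (-29/2304)·3 + (-1715/76032)·(-11/7) + 217/432·1 = 1/2 ✓
b·c²: (-29/2304)·9 + (-1715/76032)·121/49 + 217/432·1 = 1/3 ✓
b·Ac: (-1715/76032)·(-176/245) + 217/432·65/217 = 1/6 ✓
b·c³: (-29/2304)·27 + (-1715/76032)·(-1331/343) + 217/432·1 = 1/4 ✓
b·(c∘Ac): (-1715/76032)·1936/1715 + 217/432·65/217 = 1/8 ✓
b·Ac²: (-1715/76032)·(-528/245) + 217/432·15/217 = 1/12 ✓
b·A²c: 217/432·18/217 = 1/24 ✓; 4 stages ⇒ order 4.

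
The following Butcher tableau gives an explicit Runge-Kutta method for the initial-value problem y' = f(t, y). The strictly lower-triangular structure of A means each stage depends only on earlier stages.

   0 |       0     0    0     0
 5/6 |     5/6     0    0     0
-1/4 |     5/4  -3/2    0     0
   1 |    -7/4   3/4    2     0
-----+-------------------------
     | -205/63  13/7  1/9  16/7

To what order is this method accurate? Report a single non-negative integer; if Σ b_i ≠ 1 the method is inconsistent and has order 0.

1

b = (-205/63, 13/7, 1/9, 16/7)
c = (0, 5/6, -1/4, 1)
Ac = (0, 0, -5/4, 1/8)
Σ b_i: (-205/63)·1 + 13/7·1 + 1/9·1 + 16/7·1 = 1 ✓
b·c: 13/7·5/6 + 1/9·(-1/4) + 16/7·1 = 137/36 ≠ 1/2 ⇒ order 1.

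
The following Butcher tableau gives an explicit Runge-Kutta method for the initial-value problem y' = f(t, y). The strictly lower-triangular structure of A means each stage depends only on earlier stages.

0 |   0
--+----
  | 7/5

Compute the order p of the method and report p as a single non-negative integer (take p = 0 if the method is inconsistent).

0

b = (7/5)
c = (0)
Σ b_i: 7/5·1 = 7/5 ≠ 1 ⇒ order 0.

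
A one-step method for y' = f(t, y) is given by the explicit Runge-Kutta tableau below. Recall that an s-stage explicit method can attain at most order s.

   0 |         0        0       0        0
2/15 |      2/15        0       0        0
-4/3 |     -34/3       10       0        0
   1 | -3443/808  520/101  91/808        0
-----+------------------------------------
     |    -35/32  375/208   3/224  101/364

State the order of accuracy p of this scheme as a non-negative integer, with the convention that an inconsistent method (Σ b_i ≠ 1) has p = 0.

b = (-35/32, 375/208, 3/224, 101/364)
c = (0, 2/15, -4/3, 1)
Ac = (0, 0, 4/3, 325/606)
Σ b_i: (-35/32)·1 + 375/208·1 + 3/224·1 + 101/364·1 = 1 ✓
b·c: 375/208·2/15 + 3/224·(-4/3) + 101/364·1 = 1/2 ✓
b·c²: 375/208·4/225 + 3/224·16/9 + 101/364·1 = 1/3 ✓
b·Ac: 3/224·4/3 + 101/364·325/606 = 1/6 ✓
b·c³: 375/208·8/3375 + 3/224·(-64/27) + 101/364·1 = 1/4 ✓
b·(c∘Ac): 3/224·(-16/9) + 101/364·325/606 = 1/8 ✓
b·Ac²: 3/224·8/45 + 101/364·442/1515 = 1/12 ✓
b·A²c: 101/364·91/606 = 1/24 ✓; 4 stages ⇒ order 4.

4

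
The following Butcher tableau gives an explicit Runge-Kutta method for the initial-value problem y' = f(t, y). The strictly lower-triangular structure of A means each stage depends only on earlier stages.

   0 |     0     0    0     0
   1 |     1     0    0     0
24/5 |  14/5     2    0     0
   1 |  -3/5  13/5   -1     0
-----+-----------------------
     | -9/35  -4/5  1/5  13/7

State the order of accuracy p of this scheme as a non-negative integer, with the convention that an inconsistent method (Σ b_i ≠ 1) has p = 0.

b = (-9/35, -4/5, 1/5, 13/7)
c = (0, 1, 24/5, 1)
Ac = (0, 0, 2, -11/5)
Σ b_i: (-9/35)·1 + (-4/5)·1 + 1/5·1 + 13/7·1 = 1 ✓
b·c: (-4/5)·1 + 1/5·24/5 + 13/7·1 = 353/175 ≠ 1/2 ⇒ order 1.

1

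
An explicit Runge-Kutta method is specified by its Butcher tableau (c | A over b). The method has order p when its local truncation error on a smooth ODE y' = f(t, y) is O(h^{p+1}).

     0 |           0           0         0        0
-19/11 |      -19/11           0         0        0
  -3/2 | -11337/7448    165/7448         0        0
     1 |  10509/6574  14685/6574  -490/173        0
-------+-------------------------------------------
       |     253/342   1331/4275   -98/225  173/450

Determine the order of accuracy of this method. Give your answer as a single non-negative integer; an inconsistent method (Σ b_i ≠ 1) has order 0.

4

b = (253/342, 1331/4275, -98/225, 173/450)
c = (0, -19/11, -3/2, 1)
Ac = (0, 0, -15/392, 135/346)
Σ b_i: 253/342·1 + 1331/4275·1 + (-98/225)·1 + 173/450·1 = 1 ✓
b·c: 1331/4275·(-19/11) + (-98/225)·(-3/2) + 173/450·1 = 1/2 ✓
b·c²: 1331/4275·361/121 + (-98/225)·9/4 + 173/450·1 = 1/3 ✓
b·Ac: (-98/225)·(-15/392) + 173/450·135/346 = 1/6 ✓
b·c³: 1331/4275·(-6859/1331) + (-98/225)·(-27/8) + 173/450·1 = 1/4 ✓
b·(c∘Ac): (-98/225)·45/784 + 173/450·135/346 = 1/8 ✓
b·Ac²: (-98/225)·285/4312 + 173/450·555/1903 = 1/12 ✓
b·A²c: 173/450·75/692 = 1/24 ✓; 4 stages ⇒ order 4.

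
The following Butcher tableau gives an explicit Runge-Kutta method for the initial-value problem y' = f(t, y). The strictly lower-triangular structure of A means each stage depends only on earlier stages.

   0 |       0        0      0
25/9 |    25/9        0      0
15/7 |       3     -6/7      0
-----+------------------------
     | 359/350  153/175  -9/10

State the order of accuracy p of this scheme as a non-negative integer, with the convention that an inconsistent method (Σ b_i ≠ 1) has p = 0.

b = (359/350, 153/175, -9/10)
c = (0, 25/9, 15/7)
Ac = (0, 0, -50/21)
Σ b_i: 359/350·1 + 153/175·1 + (-9/10)·1 = 1 ✓
b·c: 153/175·25/9 + (-9/10)·15/7 = 1/2 ✓
b·c²: 153/175·625/81 + (-9/10)·225/49 = 2305/882 ≠ 1/3 ⇒ order 2.
b·Ac: (-9/10)·(-50/21) = 15/7 ≠ 1/6

2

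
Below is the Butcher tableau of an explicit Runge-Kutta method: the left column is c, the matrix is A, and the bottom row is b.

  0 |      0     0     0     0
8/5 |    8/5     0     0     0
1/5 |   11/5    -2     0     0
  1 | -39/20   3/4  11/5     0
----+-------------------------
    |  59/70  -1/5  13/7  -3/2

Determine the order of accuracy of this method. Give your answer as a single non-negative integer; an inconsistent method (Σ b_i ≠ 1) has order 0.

b = (59/70, -1/5, 13/7, -3/2)
c = (0, 8/5, 1/5, 1)
Ac = (0, 0, -16/5, 41/25)
Σ b_i: 59/70·1 + (-1/5)·1 + 13/7·1 + (-3/2)·1 = 1 ✓
b·c: (-1/5)·8/5 + 13/7·1/5 + (-3/2)·1 = -507/350 ≠ 1/2 ⇒ order 1.

1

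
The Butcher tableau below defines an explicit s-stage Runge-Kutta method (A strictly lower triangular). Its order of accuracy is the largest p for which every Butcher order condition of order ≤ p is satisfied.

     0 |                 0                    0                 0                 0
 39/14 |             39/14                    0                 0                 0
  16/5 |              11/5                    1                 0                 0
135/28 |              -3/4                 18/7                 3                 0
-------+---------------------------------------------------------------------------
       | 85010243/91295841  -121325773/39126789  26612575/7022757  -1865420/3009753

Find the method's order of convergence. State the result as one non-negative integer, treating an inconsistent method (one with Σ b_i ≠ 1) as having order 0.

b = (85010243/91295841, -121325773/39126789, 26612575/7022757, -1865420/3009753)
c = (0, 39/14, 16/5, 135/28)
Ac = (0, 0, 39/14, 4107/245)
Σ b_i: 85010243/91295841·1 + (-121325773/39126789)·1 + 26612575/7022757·1 + (-1865420/3009753)·1 = 1 ✓
b·c: (-121325773/39126789)·39/14 + 26612575/7022757·16/5 + (-1865420/3009753)·135/28 = 1/2 ✓
b·c²: (-121325773/39126789)·1521/196 + 26612575/7022757·256/25 + (-1865420/3009753)·18225/784 = 1/3 ✓
b·Ac: 26612575/7022757·39/14 + (-1865420/3009753)·4107/245 = 1/6 ✓
b·c³: (-121325773/39126789)·59319/2744 + 26612575/7022757·4096/125 + (-1865420/3009753)·2460375/21952 = -339311817413/27529207440 ≠ 1/4 ⇒ order 3.
b·(c∘Ac): 26612575/7022757·312/35 + (-1865420/3009753)·110889/1372 = -1871169035/114705031 ≠ 1/8
b·Ac²: 26612575/7022757·1521/196 + (-1865420/3009753)·869073/17150 = -281010637/140455140 ≠ 1/12
b·A²c: (-1865420/3009753)·117/14 = -12125230/2340919 ≠ 1/24

3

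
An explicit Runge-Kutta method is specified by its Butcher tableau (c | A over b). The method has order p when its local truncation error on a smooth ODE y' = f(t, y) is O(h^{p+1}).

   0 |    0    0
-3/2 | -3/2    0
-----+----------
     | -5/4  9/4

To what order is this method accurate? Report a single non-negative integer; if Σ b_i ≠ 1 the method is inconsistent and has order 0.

1

b = (-5/4, 9/4)
c = (0, -3/2)
Σ b_i: (-5/4)·1 + 9/4·1 = 1 ✓
b·c: 9/4·(-3/2) = -27/8 ≠ 1/2 ⇒ order 1.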